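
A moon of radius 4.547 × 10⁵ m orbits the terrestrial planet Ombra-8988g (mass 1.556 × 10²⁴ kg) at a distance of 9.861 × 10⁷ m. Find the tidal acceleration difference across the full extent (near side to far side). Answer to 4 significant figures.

The field gradient is 2GM/d³; across the full diameter 2r the difference is 4GMr/d³.
Δa = 4GMr/d³
   = 4 × (6.674 × 10⁻¹¹) × (1.556 × 10²⁴) × (4.547 × 10⁵) / (9.861 × 10⁷)³
   = 1.970 × 10⁻⁴ m/s²

1.970 × 10⁻⁴ m/s²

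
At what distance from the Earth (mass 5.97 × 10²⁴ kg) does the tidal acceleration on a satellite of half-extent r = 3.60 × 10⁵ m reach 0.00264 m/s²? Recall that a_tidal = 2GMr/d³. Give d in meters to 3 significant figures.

2GMr/d³ = a_tidal  ⇒  d = (2GMr / a_tidal)^(1/3)
d = (2 × 6.674×10⁻¹¹ × (5.97 × 10²⁴) × (3.60 × 10⁵) / (0.00264))^(1/3)
  = 4.77 × 10⁷ m

4.77 × 10⁷ m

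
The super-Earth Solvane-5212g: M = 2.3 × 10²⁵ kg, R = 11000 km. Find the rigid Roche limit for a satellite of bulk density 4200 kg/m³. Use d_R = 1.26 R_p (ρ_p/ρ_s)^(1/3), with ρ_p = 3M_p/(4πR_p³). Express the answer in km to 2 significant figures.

ρ_p = 3M_p/(4πR_p³) = 3 × (2.3 × 10²⁵) / (4π × (1.1 × 10⁷ m)³) = 4100 kg/m³
d_R = 1.26 × 11000 km × (4100/4200)^(1/3)
    = 14000 km

14000 km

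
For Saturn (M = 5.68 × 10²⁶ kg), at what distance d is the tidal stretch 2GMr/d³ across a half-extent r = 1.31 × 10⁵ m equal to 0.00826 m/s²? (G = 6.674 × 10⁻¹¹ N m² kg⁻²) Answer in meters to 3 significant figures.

1.06 × 10⁸ m

2GMr/d³ = a_tidal  ⇒  d = (2GMr / a_tidal)^(1/3)
d = (2 × 6.674×10⁻¹¹ × (5.68 × 10²⁶) × (1.31 × 10⁵) / (0.00826))^(1/3)
  = 1.06 × 10⁸ m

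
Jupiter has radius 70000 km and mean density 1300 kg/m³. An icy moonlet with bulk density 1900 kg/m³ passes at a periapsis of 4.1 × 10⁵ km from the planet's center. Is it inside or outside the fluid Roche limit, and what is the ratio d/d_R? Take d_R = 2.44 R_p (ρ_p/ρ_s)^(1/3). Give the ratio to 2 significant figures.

outside; d/d_R ≈ 2.7

d_R = 2.44 × (70000 km) × (1300/1900)^(1/3) = 1.505 × 10⁵ km
d/d_R = (4.1 × 10⁵) / (1.505 × 10⁵) = 2.7
Since d/d_R > 1, the body is outside the Roche limit.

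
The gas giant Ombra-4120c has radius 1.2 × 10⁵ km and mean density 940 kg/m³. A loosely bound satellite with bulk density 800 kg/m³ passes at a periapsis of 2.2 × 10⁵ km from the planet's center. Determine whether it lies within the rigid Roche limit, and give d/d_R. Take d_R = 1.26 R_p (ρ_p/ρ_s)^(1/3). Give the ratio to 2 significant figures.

d_R = 1.26 × (1.2 × 10⁵ km) × (940/800)^(1/3) = 1.596 × 10⁵ km
d/d_R = (2.2 × 10⁵) / (1.596 × 10⁵) = 1.4
Since d/d_R > 1, the body is outside the Roche limit.

outside; d/d_R ≈ 1.4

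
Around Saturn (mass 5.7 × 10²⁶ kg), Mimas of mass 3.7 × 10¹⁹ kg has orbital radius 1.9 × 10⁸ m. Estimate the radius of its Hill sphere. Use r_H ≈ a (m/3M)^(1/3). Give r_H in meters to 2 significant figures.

5.3 × 10⁵ m

r_H ≈ a (m/3M)^(1/3)
    = (1.9 × 10⁸) × (3.7 × 10¹⁹ / (3 × 5.7 × 10²⁶))^(1/3)
    = 5.3 × 10⁵ m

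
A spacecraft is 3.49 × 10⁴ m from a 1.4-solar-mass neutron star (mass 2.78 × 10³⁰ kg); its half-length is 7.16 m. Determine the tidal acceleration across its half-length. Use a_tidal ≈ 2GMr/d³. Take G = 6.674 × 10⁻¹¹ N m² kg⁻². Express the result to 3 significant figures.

6.25 × 10⁷ m/s²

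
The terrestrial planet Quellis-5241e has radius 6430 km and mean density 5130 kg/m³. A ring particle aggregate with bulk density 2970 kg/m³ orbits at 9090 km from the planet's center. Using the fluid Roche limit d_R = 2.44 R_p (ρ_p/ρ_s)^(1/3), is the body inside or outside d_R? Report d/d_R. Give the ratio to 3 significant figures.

inside; d/d_R ≈ 0.483

d_R = 2.44 × (6430 km) × (5130/2970)^(1/3) = 18820 km
d/d_R = (9090) / (18820) = 0.483
Since d/d_R < 1, the body is inside the Roche limit.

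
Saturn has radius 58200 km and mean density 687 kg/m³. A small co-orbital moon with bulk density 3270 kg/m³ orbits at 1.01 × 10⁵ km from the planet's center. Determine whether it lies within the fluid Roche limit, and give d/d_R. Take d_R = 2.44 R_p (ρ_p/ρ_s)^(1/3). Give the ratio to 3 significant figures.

d_R = 2.44 × (58200 km) × (687/3270)^(1/3) = 84420 km
d/d_R = (1.01 × 10⁵) / (84420) = 1.20
Since d/d_R > 1, the body is outside the Roche limit.

outside; d/d_R ≈ 1.20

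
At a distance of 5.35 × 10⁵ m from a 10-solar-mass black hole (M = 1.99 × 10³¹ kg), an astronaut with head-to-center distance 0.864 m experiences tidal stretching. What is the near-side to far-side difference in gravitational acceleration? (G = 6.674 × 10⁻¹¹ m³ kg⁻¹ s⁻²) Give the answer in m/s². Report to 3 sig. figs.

3.00 × 10⁴ m/s²

Δg = 4GMr/d³
   = 4 × (6.674 × 10⁻¹¹) × (1.99 × 10³¹) × (0.864) / (5.35 × 10⁵)³
   = 3.00 × 10⁴ m/s²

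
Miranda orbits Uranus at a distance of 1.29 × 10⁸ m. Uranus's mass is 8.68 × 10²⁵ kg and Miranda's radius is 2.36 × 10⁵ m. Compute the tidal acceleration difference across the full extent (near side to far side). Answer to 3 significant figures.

2.55 × 10⁻³ m/s²

Differencing GM/(d−r)² and GM/(d+r)² to first order in r/d gives 4GMr/d³.
Δg = 4GMr/d³
   = 4 × (6.674 × 10⁻¹¹) × (8.68 × 10²⁵) × (2.36 × 10⁵) / (1.29 × 10⁸)³
   = 2.55 × 10⁻³ m/s²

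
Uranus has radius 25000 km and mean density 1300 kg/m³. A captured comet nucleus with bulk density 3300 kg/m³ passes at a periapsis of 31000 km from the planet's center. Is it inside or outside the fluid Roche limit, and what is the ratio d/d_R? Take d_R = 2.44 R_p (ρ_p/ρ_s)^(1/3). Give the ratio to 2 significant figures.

d_R = 2.44 × (25000 km) × (1300/3300)^(1/3) = 44720 km
d/d_R = (31000) / (44720) = 0.69
Since d/d_R < 1, the body is inside the Roche limit.

inside; d/d_R ≈ 0.69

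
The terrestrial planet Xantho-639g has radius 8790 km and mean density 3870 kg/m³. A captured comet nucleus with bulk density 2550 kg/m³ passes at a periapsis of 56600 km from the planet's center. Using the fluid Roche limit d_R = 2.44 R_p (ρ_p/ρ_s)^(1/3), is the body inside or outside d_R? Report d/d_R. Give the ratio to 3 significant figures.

d_R = 2.44 × (8790 km) × (3870/2550)^(1/3) = 24650 km
d/d_R = (56600) / (24650) = 2.30
Since d/d_R > 1, the body is outside the Roche limit.

outside; d/d_R ≈ 2.30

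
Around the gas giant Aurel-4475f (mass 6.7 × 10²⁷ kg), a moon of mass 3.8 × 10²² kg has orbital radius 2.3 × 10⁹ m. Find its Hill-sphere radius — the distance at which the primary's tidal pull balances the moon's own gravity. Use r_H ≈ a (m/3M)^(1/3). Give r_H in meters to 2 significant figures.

r_H ≈ a (m/3M)^(1/3)
    = (2.3 × 10⁹) × (3.8 × 10²² / (3 × 6.7 × 10²⁷))^(1/3)
    = 2.8 × 10⁷ m

2.8 × 10⁷ m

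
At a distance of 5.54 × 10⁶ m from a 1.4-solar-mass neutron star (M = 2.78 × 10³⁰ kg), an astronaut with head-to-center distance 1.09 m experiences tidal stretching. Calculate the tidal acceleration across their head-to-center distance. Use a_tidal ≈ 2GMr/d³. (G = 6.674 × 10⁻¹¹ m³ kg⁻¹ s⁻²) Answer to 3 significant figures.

Δg = 2GMr/d³
   = 2 × (6.674 × 10⁻¹¹) × (2.78 × 10³⁰) × (1.09) / (5.54 × 10⁶)³
   = 2.38 m/s²

2.38 m/s²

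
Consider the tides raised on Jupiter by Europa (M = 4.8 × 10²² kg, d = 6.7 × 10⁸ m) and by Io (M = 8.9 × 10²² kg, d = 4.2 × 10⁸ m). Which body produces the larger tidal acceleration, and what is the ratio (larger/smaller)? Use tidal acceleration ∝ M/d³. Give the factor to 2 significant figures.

Io, by a factor of ≈ 7.5

Tidal acceleration ∝ M/d³, so compare M/d³ for each.
Europa: (4.8 × 10²²) / (6.7 × 10⁸)³ = 1.596 × 10⁻⁴
Io: (8.9 × 10²²) / (4.2 × 10⁸)³ = 1.201 × 10⁻³
Ratio (larger/smaller) = 7.5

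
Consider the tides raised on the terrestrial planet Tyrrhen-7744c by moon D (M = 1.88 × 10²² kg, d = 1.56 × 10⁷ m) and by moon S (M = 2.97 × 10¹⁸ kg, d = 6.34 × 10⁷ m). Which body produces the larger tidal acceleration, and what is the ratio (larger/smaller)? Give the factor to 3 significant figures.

Compare M/d³ for the two perturbers:
Moon D: (1.88 × 10²²) / (1.56 × 10⁷)³ = 4.952
Moon S: (2.97 × 10¹⁸) / (6.34 × 10⁷)³ = 1.165 × 10⁻⁵
Ratio (larger/smaller) = 4.25 × 10⁵

Moon D, by a factor of ≈ 4.25 × 10⁵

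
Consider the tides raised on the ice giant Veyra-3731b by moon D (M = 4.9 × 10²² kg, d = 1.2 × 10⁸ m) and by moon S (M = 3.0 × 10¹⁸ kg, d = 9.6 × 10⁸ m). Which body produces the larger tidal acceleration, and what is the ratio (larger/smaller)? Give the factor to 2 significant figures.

Tidal acceleration ∝ M/d³, so compare M/d³ for each.
Moon D: (4.9 × 10²²) / (1.2 × 10⁸)³ = 2.836 × 10⁻²
Moon S: (3.0 × 10¹⁸) / (9.6 × 10⁸)³ = 3.391 × 10⁻⁹
Ratio (larger/smaller) = 8.4 × 10⁶

Moon D, by a factor of ≈ 8.4 × 10⁶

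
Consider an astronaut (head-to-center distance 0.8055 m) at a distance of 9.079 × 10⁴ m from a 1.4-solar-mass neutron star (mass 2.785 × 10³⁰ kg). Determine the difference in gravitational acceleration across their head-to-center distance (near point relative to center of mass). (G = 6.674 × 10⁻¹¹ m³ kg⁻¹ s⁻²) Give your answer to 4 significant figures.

4.001 × 10⁵ m/s²

a_tidal = 2GMr/d³
        = 2 × (6.674 × 10⁻¹¹) × (2.785 × 10³⁰) × (0.8055) / (9.079 × 10⁴)³
        = 4.001 × 10⁵ m/s²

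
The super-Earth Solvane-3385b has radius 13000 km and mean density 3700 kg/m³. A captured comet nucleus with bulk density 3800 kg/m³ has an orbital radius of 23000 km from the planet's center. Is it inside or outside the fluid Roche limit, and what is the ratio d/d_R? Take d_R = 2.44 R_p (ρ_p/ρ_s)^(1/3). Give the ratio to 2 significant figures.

inside; d/d_R ≈ 0.73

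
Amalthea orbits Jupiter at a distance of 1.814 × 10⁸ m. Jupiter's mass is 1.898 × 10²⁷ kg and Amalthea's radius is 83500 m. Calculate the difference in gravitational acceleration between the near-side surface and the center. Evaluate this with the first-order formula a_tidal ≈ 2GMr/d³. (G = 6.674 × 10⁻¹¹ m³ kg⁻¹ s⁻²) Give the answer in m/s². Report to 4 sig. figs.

Since r ≪ d, expand the inverse-square field across one radius to get the leading 2GMr/d³ term.
Δa = 2GMr/d³
   = 2 × (6.674 × 10⁻¹¹) × (1.898 × 10²⁷) × (83500) / (1.814 × 10⁸)³
   = 3.544 × 10⁻³ m/s²

3.544 × 10⁻³ m/s²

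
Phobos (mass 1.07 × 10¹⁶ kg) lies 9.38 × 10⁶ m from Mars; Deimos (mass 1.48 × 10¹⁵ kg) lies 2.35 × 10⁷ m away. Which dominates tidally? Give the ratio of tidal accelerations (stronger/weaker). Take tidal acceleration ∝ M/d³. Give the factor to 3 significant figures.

Phobos, by a factor of ≈ 114

Tidal stretch scales as M/d³; compute that for each body.
Phobos: (1.07 × 10¹⁶) / (9.38 × 10⁶)³ = 1.297 × 10⁻⁵
Deimos: (1.48 × 10¹⁵) / (2.35 × 10⁷)³ = 1.140 × 10⁻⁷
Ratio (larger/smaller) = 114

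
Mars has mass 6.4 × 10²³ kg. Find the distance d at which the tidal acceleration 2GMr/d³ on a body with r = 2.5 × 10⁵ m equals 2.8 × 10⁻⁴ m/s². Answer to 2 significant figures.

2GMr/d³ = a_tidal  ⇒  d = (2GMr / a_tidal)^(1/3)
d = (2 × 6.674×10⁻¹¹ × (6.4 × 10²³) × (2.5 × 10⁵) / (2.8 × 10⁻⁴))^(1/3)
  = 4.2 × 10⁷ m

4.2 × 10⁷ m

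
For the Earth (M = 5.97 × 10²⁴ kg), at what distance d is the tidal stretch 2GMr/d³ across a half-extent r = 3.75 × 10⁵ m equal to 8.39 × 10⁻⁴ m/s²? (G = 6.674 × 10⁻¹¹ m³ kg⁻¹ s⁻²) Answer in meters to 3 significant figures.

7.09 × 10⁷ m

2GMr/d³ = a_tidal  ⇒  d = (2GMr / a_tidal)^(1/3)
d = (2 × 6.674×10⁻¹¹ × (5.97 × 10²⁴) × (3.75 × 10⁵) / (8.39 × 10⁻⁴))^(1/3)
  = 7.09 × 10⁷ m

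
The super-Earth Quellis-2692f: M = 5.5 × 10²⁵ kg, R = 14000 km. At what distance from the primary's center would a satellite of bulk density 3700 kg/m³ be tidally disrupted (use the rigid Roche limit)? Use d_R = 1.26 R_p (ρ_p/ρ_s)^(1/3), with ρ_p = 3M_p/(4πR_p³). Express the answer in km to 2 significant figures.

ρ_p = 3M_p/(4πR_p³) = 3 × (5.5 × 10²⁵) / (4π × (1.4 × 10⁷ m)³) = 4800 kg/m³
d_R = 1.26 × 14000 km × (4800/3700)^(1/3)
    = 19000 km

19000 km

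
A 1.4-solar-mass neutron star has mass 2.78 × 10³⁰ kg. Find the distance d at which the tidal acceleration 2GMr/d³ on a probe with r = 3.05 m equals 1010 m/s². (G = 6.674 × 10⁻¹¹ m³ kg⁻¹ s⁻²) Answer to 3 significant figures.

1.04 × 10⁶ m

2GMr/d³ = a_tidal  ⇒  d = (2GMr / a_tidal)^(1/3)
d = (2 × 6.674×10⁻¹¹ × (2.78 × 10³⁰) × (3.05) / (1010))^(1/3)
  = 1.04 × 10⁶ m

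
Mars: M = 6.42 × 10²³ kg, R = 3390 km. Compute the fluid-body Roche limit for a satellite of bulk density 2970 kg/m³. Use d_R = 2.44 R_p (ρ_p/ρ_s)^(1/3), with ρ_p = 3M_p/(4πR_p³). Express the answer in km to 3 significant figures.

ρ_p = 3M_p/(4πR_p³) = 3 × (6.42 × 10²³) / (4π × (3.39 × 10⁶ m)³) = 3930 kg/m³
d_R = 2.44 × 3390 km × (3930/2970)^(1/3)
    = 9080 km

9080 km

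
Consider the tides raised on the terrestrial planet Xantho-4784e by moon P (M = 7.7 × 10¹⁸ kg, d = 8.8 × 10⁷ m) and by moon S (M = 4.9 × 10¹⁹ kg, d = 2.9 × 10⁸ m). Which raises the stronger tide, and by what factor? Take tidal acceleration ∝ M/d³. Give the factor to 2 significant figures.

Moon P, by a factor of ≈ 5.6

Compare M/d³ for the two perturbers:
Moon P: (7.7 × 10¹⁸) / (8.8 × 10⁷)³ = 1.130 × 10⁻⁵
Moon S: (4.9 × 10¹⁹) / (2.9 × 10⁸)³ = 2.009 × 10⁻⁶
Ratio (larger/smaller) = 5.6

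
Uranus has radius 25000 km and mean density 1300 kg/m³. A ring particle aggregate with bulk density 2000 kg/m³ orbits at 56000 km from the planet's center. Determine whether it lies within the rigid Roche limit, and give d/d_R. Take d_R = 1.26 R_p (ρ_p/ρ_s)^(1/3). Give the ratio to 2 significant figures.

outside; d/d_R ≈ 2.1

d_R = 1.26 × (25000 km) × (1300/2000)^(1/3) = 27290 km
d/d_R = (56000) / (27290) = 2.1
Since d/d_R > 1, the body is outside the Roche limit.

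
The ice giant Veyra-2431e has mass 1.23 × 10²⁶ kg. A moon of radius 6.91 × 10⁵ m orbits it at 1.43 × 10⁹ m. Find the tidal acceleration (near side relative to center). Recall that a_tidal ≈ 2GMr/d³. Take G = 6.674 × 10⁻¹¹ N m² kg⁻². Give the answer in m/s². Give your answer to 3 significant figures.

Δa = 2GMr/d³
   = 2 × (6.674 × 10⁻¹¹) × (1.23 × 10²⁶) × (6.91 × 10⁵) / (1.43 × 10⁹)³
   = 3.88 × 10⁻⁶ m/s²

3.88 × 10⁻⁶ m/s²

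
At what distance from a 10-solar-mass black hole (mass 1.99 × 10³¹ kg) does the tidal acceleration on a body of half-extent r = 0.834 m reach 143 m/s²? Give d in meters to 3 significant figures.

2.49 × 10⁶ m

2GMr/d³ = a_tidal  ⇒  d = (2GMr / a_tidal)^(1/3)
d = (2 × 6.674×10⁻¹¹ × (1.99 × 10³¹) × (0.834) / (143))^(1/3)
  = 2.49 × 10⁶ m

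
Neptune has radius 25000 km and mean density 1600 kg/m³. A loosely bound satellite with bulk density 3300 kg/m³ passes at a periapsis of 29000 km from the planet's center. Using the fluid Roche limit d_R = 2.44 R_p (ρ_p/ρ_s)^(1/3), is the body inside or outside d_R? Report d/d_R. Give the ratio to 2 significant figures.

d_R = 2.44 × (25000 km) × (1600/3300)^(1/3) = 47920 km
d/d_R = (29000) / (47920) = 0.61
Since d/d_R < 1, the body is inside the Roche limit.

inside; d/d_R ≈ 0.61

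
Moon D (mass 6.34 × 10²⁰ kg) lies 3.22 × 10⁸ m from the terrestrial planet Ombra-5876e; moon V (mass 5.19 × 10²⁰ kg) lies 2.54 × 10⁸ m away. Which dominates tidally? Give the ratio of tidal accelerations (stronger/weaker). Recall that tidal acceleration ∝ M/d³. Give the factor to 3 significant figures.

Compare M/d³ for the two perturbers:
Moon D: (6.34 × 10²⁰) / (3.22 × 10⁸)³ = 1.899 × 10⁻⁵
Moon V: (5.19 × 10²⁰) / (2.54 × 10⁸)³ = 3.167 × 10⁻⁵
Ratio (larger/smaller) = 1.67

Moon V, by a factor of ≈ 1.67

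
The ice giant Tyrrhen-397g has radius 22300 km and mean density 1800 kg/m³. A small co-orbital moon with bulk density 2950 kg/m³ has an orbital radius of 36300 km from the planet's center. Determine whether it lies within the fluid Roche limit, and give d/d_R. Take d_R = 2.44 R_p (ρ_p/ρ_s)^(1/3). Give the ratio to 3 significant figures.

inside; d/d_R ≈ 0.787

d_R = 2.44 × (22300 km) × (1800/2950)^(1/3) = 46150 km
d/d_R = (36300) / (46150) = 0.787
Since d/d_R < 1, the body is inside the Roche limit.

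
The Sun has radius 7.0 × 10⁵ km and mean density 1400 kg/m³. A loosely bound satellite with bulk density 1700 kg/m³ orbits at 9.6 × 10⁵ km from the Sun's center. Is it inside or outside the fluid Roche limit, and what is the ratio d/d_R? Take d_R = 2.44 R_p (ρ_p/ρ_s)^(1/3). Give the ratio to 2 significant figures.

d_R = 2.44 × (7.0 × 10⁵ km) × (1400/1700)^(1/3) = 1.601 × 10⁶ km
d/d_R = (9.6 × 10⁵) / (1.601 × 10⁶) = 0.60
Since d/d_R < 1, the body is inside the Roche limit.

inside; d/d_R ≈ 0.60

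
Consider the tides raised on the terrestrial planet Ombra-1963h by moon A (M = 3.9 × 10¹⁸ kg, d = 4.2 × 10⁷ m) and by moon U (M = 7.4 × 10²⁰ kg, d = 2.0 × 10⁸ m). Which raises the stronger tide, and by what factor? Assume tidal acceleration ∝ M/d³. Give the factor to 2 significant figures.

Moon U, by a factor of ≈ 1.8

Tidal stretch scales as M/d³; compute that for each body.
Moon A: (3.9 × 10¹⁸) / (4.2 × 10⁷)³ = 5.264 × 10⁻⁵
Moon U: (7.4 × 10²⁰) / (2.0 × 10⁸)³ = 9.250 × 10⁻⁵
Ratio (larger/smaller) = 1.8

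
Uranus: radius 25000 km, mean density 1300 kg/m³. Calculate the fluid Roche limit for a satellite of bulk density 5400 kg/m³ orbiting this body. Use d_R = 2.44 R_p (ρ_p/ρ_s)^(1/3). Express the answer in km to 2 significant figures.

38000 km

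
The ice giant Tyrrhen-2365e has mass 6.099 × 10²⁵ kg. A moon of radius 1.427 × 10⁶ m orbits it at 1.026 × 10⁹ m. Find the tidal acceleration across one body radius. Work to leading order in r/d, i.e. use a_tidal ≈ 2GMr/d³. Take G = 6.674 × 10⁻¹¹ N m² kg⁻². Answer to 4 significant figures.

The tidal stretch is the gradient of GM/d² times the body's extent r, hence the 1/d³ dependence.
a_tidal = 2GMr/d³
        = 2 × (6.674 × 10⁻¹¹) × (6.099 × 10²⁵) × (1.427 × 10⁶) / (1.026 × 10⁹)³
        = 1.076 × 10⁻⁵ m/s²

1.076 × 10⁻⁵ m/s²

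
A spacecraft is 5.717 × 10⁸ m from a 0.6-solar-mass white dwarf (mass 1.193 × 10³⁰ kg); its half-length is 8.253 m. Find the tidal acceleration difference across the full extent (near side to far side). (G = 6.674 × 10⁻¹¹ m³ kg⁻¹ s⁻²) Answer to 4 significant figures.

1.407 × 10⁻⁵ m/s²

Near-to-far spans 2r, so the tidal difference is twice the near-to-center value: 4GMr/d³.
Δg = 4GMr/d³
   = 4 × (6.674 × 10⁻¹¹) × (1.193 × 10³⁰) × (8.253) / (5.717 × 10⁸)³
   = 1.407 × 10⁻⁵ m/s²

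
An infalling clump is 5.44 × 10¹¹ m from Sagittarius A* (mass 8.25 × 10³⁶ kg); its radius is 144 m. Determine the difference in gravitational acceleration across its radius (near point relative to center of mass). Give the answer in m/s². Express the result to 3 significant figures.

Δg = 2GMr/d³
   = 2 × (6.674 × 10⁻¹¹) × (8.25 × 10³⁶) × (144) / (5.44 × 10¹¹)³
   = 9.85 × 10⁻⁷ m/s²

9.85 × 10⁻⁷ m/s²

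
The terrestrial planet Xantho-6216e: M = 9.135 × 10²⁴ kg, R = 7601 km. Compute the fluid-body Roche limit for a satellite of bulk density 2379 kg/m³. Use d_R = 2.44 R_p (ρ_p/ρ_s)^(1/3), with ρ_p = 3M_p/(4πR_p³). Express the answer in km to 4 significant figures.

23700 km

ρ_p = 3M_p/(4πR_p³) = 3 × (9.135 × 10²⁴) / (4π × (7.601 × 10⁶ m)³) = 4966 kg/m³
d_R = 2.44 × 7601 km × (4966/2379)^(1/3)
    = 23700 km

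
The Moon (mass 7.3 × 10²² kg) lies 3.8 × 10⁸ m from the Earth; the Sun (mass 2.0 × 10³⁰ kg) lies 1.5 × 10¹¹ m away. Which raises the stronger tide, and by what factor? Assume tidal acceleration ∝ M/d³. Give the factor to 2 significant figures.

Tidal acceleration ∝ M/d³, so compare M/d³ for each.
The Moon: (7.3 × 10²²) / (3.8 × 10⁸)³ = 1.330 × 10⁻³
The Sun: (2.0 × 10³⁰) / (1.5 × 10¹¹)³ = 5.926 × 10⁻⁴
Ratio (larger/smaller) = 2.2

The Moon, by a factor of ≈ 2.2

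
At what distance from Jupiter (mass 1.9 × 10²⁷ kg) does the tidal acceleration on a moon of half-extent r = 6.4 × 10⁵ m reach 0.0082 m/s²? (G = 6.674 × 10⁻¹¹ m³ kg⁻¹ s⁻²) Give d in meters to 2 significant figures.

2.7 × 10⁸ m

2GMr/d³ = a_tidal  ⇒  d = (2GMr / a_tidal)^(1/3)
d = (2 × 6.674×10⁻¹¹ × (1.9 × 10²⁷) × (6.4 × 10⁵) / (0.0082))^(1/3)
  = 2.7 × 10⁸ m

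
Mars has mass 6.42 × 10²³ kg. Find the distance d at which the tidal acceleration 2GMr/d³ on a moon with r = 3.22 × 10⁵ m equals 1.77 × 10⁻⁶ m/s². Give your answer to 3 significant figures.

2GMr/d³ = a_tidal  ⇒  d = (2GMr / a_tidal)^(1/3)
d = (2 × 6.674×10⁻¹¹ × (6.42 × 10²³) × (3.22 × 10⁵) / (1.77 × 10⁻⁶))^(1/3)
  = 2.50 × 10⁸ m

2.50 × 10⁸ m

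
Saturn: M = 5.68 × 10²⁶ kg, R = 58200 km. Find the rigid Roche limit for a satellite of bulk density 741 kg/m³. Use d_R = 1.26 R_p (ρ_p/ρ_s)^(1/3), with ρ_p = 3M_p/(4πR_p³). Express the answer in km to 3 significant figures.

ρ_p = 3M_p/(4πR_p³) = 3 × (5.68 × 10²⁶) / (4π × (5.82 × 10⁷ m)³) = 688 kg/m³
d_R = 1.26 × 58200 km × (688/741)^(1/3)
    = 71500 km

71500 km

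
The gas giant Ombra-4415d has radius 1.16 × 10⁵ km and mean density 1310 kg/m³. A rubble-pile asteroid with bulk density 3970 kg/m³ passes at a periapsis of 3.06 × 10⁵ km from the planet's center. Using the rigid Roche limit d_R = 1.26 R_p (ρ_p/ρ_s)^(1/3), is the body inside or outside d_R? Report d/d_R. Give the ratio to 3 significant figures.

outside; d/d_R ≈ 3.03

d_R = 1.26 × (1.16 × 10⁵ km) × (1310/3970)^(1/3) = 1.010 × 10⁵ km
d/d_R = (3.06 × 10⁵) / (1.010 × 10⁵) = 3.03
Since d/d_R > 1, the body is outside the Roche limit.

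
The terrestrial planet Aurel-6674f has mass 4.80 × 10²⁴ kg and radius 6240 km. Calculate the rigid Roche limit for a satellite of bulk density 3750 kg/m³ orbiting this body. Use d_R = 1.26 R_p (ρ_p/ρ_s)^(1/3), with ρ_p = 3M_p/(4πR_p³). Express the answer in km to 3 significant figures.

ρ_p = 3M_p/(4πR_p³) = 3 × (4.80 × 10²⁴) / (4π × (6.24 × 10⁶ m)³) = 4720 kg/m³
d_R = 1.26 × 6240 km × (4720/3750)^(1/3)
    = 8490 km

8490 km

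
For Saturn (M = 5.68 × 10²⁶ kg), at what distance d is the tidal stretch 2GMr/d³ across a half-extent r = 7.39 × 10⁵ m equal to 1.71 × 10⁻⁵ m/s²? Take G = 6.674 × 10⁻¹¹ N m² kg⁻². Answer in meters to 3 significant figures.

1.49 × 10⁹ m

2GMr/d³ = a_tidal  ⇒  d = (2GMr / a_tidal)^(1/3)
d = (2 × 6.674×10⁻¹¹ × (5.68 × 10²⁶) × (7.39 × 10⁵) / (1.71 × 10⁻⁵))^(1/3)
  = 1.49 × 10⁹ m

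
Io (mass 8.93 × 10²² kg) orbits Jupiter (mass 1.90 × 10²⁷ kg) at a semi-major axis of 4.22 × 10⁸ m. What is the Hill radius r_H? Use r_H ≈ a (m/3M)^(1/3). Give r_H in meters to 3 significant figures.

r_H ≈ a (m/3M)^(1/3)
    = (4.22 × 10⁸) × (8.93 × 10²² / (3 × 1.90 × 10²⁷))^(1/3)
    = 1.06 × 10⁷ m

1.06 × 10⁷ m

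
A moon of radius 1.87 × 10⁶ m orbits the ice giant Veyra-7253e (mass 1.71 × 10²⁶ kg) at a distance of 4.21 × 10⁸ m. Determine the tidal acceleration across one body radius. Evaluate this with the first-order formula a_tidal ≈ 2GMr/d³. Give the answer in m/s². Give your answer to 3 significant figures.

5.72 × 10⁻⁴ m/s²

Δg = 2GMr/d³
   = 2 × (6.674 × 10⁻¹¹) × (1.71 × 10²⁶) × (1.87 × 10⁶) / (4.21 × 10⁸)³
   = 5.72 × 10⁻⁴ m/s²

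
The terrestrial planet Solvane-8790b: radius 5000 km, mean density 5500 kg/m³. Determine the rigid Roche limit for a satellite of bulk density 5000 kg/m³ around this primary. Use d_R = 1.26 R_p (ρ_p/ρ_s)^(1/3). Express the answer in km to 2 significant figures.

6500 km

d_R = 1.26 × 5000 km × (5500/5000)^(1/3)
    = 6500 km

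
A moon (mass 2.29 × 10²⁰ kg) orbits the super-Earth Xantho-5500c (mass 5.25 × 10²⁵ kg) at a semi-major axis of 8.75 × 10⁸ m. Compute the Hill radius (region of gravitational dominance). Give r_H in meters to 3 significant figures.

r_H ≈ a (m/3M)^(1/3)
    = (8.75 × 10⁸) × (2.29 × 10²⁰ / (3 × 5.25 × 10²⁵))^(1/3)
    = 9.91 × 10⁶ m

9.91 × 10⁶ m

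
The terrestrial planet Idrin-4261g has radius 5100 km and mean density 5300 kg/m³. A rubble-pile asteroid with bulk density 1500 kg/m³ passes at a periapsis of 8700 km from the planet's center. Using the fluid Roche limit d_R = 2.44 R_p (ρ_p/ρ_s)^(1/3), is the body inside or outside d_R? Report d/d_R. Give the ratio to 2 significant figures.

inside; d/d_R ≈ 0.46

d_R = 2.44 × (5100 km) × (5300/1500)^(1/3) = 18950 km
d/d_R = (8700) / (18950) = 0.46
Since d/d_R < 1, the body is inside the Roche limit.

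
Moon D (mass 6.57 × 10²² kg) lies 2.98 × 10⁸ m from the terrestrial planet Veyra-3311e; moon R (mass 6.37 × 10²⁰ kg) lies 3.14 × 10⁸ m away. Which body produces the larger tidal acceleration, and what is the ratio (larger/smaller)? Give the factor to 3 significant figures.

Compare M/d³ for the two perturbers:
Moon D: (6.57 × 10²²) / (2.98 × 10⁸)³ = 2.483 × 10⁻³
Moon R: (6.37 × 10²⁰) / (3.14 × 10⁸)³ = 2.058 × 10⁻⁵
Ratio (larger/smaller) = 121

Moon D, by a factor of ≈ 121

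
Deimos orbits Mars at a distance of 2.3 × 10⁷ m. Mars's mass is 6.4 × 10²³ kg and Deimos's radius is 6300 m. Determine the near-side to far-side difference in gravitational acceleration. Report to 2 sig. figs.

8.8 × 10⁻⁵ m/s²

Δa = 4GMr/d³
   = 4 × (6.674 × 10⁻¹¹) × (6.4 × 10²³) × (6300) / (2.3 × 10⁷)³
   = 8.8 × 10⁻⁵ m/s²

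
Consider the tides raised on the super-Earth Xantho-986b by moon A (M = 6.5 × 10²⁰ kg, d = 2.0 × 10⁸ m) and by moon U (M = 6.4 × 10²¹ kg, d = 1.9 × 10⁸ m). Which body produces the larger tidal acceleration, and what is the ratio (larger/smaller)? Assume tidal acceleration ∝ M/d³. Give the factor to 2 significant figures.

Moon U, by a factor of ≈ 11

Tidal stretch scales as M/d³; compute that for each body.
Moon A: (6.5 × 10²⁰) / (2.0 × 10⁸)³ = 8.125 × 10⁻⁵
Moon U: (6.4 × 10²¹) / (1.9 × 10⁸)³ = 9.331 × 10⁻⁴
Ratio (larger/smaller) = 11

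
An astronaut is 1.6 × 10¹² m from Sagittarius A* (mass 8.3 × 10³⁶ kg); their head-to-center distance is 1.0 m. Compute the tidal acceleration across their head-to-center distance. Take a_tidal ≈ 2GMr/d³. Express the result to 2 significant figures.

2.7 × 10⁻¹⁰ m/s²

Differencing GM/(d−r)² and GM/d² to first order in r/d gives 2GMr/d³.
a_tidal = 2GMr/d³
        = 2 × (6.674 × 10⁻¹¹) × (8.3 × 10³⁶) × (1.0) / (1.6 × 10¹²)³
        = 2.7 × 10⁻¹⁰ m/s²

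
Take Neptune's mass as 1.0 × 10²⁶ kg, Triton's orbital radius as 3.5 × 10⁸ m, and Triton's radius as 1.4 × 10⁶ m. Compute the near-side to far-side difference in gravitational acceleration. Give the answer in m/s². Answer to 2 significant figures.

The field gradient is 2GM/d³; across the full diameter 2r the difference is 4GMr/d³.
Δg = 4GMr/d³
   = 4 × (6.674 × 10⁻¹¹) × (1.0 × 10²⁶) × (1.4 × 10⁶) / (3.5 × 10⁸)³
   = 8.7 × 10⁻⁴ m/s²

8.7 × 10⁻⁴ m/s²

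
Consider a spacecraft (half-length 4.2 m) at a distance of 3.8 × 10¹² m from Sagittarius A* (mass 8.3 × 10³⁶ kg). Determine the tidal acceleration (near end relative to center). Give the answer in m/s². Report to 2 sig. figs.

8.5 × 10⁻¹¹ m/s²

Δg = 2GMr/d³
   = 2 × (6.674 × 10⁻¹¹) × (8.3 × 10³⁶) × (4.2) / (3.8 × 10¹²)³
   = 8.5 × 10⁻¹¹ m/s²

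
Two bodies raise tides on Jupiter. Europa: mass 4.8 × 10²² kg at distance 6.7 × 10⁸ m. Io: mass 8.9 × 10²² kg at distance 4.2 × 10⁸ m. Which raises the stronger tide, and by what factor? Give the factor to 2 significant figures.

Io, by a factor of ≈ 7.5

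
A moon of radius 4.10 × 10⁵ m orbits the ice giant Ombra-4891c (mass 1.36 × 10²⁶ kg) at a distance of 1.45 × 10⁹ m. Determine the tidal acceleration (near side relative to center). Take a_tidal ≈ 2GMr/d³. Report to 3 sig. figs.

Δg = 2GMr/d³
   = 2 × (6.674 × 10⁻¹¹) × (1.36 × 10²⁶) × (4.10 × 10⁵) / (1.45 × 10⁹)³
   = 2.44 × 10⁻⁶ m/s²

2.44 × 10⁻⁶ m/s²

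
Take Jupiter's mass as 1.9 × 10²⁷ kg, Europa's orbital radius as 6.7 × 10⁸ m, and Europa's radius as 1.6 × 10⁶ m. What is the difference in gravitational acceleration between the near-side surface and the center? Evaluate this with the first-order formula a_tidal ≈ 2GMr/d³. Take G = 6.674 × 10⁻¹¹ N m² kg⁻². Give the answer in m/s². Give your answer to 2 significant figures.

1.3 × 10⁻³ m/s²

Δg = 2GMr/d³
   = 2 × (6.674 × 10⁻¹¹) × (1.9 × 10²⁷) × (1.6 × 10⁶) / (6.7 × 10⁸)³
   = 1.3 × 10⁻³ m/s²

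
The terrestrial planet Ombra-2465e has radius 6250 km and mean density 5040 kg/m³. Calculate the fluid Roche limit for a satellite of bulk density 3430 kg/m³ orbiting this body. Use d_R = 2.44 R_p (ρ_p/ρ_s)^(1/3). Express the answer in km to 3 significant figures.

d_R = 2.44 × 6250 km × (5040/3430)^(1/3)
    = 17300 km

17300 km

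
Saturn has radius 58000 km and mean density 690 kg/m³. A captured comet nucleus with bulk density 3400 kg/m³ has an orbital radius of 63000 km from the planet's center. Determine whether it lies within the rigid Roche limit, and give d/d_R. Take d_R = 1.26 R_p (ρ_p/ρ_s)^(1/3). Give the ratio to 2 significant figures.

d_R = 1.26 × (58000 km) × (690/3400)^(1/3) = 42950 km
d/d_R = (63000) / (42950) = 1.5
Since d/d_R > 1, the body is outside the Roche limit.

outside; d/d_R ≈ 1.5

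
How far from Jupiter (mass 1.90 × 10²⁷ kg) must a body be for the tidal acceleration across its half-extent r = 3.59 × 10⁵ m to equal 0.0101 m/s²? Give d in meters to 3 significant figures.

2.08 × 10⁸ m

2GMr/d³ = a_tidal  ⇒  d = (2GMr / a_tidal)^(1/3)
d = (2 × 6.674×10⁻¹¹ × (1.90 × 10²⁷) × (3.59 × 10⁵) / (0.0101))^(1/3)
  = 2.08 × 10⁸ m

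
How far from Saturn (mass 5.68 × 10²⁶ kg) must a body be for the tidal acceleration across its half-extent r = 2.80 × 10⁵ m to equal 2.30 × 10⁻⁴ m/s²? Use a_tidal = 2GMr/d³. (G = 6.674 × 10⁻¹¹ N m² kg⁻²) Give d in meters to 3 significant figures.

4.52 × 10⁸ m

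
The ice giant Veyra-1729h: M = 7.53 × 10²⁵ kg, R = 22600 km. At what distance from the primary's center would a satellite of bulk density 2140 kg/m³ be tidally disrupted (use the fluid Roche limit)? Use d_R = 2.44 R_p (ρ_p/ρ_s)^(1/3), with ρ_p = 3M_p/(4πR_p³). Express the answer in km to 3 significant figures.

49600 km

ρ_p = 3M_p/(4πR_p³) = 3 × (7.53 × 10²⁵) / (4π × (2.26 × 10⁷ m)³) = 1560 kg/m³
d_R = 2.44 × 22600 km × (1560/2140)^(1/3)
    = 49600 km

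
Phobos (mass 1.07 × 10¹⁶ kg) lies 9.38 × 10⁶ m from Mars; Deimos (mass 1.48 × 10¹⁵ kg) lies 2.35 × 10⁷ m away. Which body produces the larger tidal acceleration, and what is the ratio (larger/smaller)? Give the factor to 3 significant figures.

Phobos, by a factor of ≈ 114

Tidal acceleration ∝ M/d³, so compare M/d³ for each.
Phobos: (1.07 × 10¹⁶) / (9.38 × 10⁶)³ = 1.297 × 10⁻⁵
Deimos: (1.48 × 10¹⁵) / (2.35 × 10⁷)³ = 1.140 × 10⁻⁷
Ratio (larger/smaller) = 114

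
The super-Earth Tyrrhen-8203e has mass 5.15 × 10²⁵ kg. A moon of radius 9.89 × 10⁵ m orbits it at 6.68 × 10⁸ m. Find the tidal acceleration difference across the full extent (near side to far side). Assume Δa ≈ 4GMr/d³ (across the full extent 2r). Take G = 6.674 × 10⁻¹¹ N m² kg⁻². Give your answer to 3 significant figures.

4.56 × 10⁻⁵ m/s²

Differencing GM/(d−r)² and GM/(d+r)² to first order in r/d gives 4GMr/d³.
Δa = 4GMr/d³
   = 4 × (6.674 × 10⁻¹¹) × (5.15 × 10²⁵) × (9.89 × 10⁵) / (6.68 × 10⁸)³
   = 4.56 × 10⁻⁵ m/s²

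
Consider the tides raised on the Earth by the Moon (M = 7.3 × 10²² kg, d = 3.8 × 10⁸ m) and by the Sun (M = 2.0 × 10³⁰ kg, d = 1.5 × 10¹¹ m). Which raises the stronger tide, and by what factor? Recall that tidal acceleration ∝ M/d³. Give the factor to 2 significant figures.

Compare M/d³ for the two perturbers:
The Moon: (7.3 × 10²²) / (3.8 × 10⁸)³ = 1.330 × 10⁻³
The Sun: (2.0 × 10³⁰) / (1.5 × 10¹¹)³ = 5.926 × 10⁻⁴
Ratio (larger/smaller) = 2.2

The Moon, by a factor of ≈ 2.2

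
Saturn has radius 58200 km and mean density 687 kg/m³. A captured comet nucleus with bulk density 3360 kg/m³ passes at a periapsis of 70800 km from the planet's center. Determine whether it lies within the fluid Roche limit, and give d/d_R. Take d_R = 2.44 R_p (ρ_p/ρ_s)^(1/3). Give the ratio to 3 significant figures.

inside; d/d_R ≈ 0.846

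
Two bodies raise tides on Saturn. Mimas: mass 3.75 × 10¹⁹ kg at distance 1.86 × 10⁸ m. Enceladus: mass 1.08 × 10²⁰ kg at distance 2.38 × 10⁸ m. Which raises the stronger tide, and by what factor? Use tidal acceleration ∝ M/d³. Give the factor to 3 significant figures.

Tidal acceleration ∝ M/d³, so compare M/d³ for each.
Mimas: (3.75 × 10¹⁹) / (1.86 × 10⁸)³ = 5.828 × 10⁻⁶
Enceladus: (1.08 × 10²⁰) / (2.38 × 10⁸)³ = 8.011 × 10⁻⁶
Ratio (larger/smaller) = 1.37

Enceladus, by a factor of ≈ 1.37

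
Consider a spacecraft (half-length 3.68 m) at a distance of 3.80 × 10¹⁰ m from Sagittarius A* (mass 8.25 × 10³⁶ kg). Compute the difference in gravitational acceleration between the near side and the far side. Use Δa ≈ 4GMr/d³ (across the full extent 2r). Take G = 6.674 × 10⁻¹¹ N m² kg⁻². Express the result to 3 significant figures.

1.48 × 10⁻⁴ m/s²

Δa = 4GMr/d³
   = 4 × (6.674 × 10⁻¹¹) × (8.25 × 10³⁶) × (3.68) / (3.80 × 10¹⁰)³
   = 1.48 × 10⁻⁴ m/s²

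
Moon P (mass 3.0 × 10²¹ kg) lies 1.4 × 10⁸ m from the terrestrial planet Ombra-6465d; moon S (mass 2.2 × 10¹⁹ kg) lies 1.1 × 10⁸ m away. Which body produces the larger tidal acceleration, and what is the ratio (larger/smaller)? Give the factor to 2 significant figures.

Moon P, by a factor of ≈ 66

The tide-raising term goes as M/d³ (the gradient of a 1/d² field).
Moon P: (3.0 × 10²¹) / (1.4 × 10⁸)³ = 1.093 × 10⁻³
Moon S: (2.2 × 10¹⁹) / (1.1 × 10⁸)³ = 1.653 × 10⁻⁵
Ratio (larger/smaller) = 66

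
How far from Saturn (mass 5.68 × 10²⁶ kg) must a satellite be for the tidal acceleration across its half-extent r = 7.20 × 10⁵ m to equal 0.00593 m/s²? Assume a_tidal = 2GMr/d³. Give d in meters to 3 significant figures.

2GMr/d³ = a_tidal  ⇒  d = (2GMr / a_tidal)^(1/3)
d = (2 × 6.674×10⁻¹¹ × (5.68 × 10²⁶) × (7.20 × 10⁵) / (0.00593))^(1/3)
  = 2.10 × 10⁸ m

2.10 × 10⁸ m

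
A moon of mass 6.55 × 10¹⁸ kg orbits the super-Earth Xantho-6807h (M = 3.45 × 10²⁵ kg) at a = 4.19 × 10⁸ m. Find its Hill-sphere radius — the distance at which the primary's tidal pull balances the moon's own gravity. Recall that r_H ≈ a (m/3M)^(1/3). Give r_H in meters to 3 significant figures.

1.67 × 10⁶ m

r_H ≈ a (m/3M)^(1/3)
    = (4.19 × 10⁸) × (6.55 × 10¹⁸ / (3 × 3.45 × 10²⁵))^(1/3)
    = 1.67 × 10⁶ m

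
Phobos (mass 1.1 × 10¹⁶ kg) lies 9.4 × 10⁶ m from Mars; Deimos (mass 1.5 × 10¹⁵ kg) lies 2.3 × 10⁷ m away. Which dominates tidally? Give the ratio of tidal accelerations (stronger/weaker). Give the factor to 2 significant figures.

Compare M/d³ for the two perturbers:
Phobos: (1.1 × 10¹⁶) / (9.4 × 10⁶)³ = 1.324 × 10⁻⁵
Deimos: (1.5 × 10¹⁵) / (2.3 × 10⁷)³ = 1.233 × 10⁻⁷
Ratio (larger/smaller) = 110

Phobos, by a factor of ≈ 110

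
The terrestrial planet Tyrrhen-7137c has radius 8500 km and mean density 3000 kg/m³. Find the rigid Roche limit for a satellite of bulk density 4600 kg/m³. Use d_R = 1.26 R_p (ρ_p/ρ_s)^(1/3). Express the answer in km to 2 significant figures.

9300 km

d_R = 1.26 × 8500 km × (3000/4600)^(1/3)
    = 9300 km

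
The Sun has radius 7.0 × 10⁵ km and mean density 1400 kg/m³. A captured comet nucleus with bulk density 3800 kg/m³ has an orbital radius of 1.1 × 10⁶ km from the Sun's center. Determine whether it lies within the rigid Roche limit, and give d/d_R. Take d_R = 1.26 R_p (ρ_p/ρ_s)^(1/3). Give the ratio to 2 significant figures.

outside; d/d_R ≈ 1.7

d_R = 1.26 × (7.0 × 10⁵ km) × (1400/3800)^(1/3) = 6.323 × 10⁵ km
d/d_R = (1.1 × 10⁶) / (6.323 × 10⁵) = 1.7
Since d/d_R > 1, the body is outside the Roche limit.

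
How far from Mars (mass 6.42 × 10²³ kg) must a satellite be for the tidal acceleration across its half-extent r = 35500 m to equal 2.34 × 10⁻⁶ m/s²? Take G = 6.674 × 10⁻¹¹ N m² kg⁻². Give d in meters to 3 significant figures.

2GMr/d³ = a_tidal  ⇒  d = (2GMr / a_tidal)^(1/3)
d = (2 × 6.674×10⁻¹¹ × (6.42 × 10²³) × (35500) / (2.34 × 10⁻⁶))^(1/3)
  = 1.09 × 10⁸ m

1.09 × 10⁸ m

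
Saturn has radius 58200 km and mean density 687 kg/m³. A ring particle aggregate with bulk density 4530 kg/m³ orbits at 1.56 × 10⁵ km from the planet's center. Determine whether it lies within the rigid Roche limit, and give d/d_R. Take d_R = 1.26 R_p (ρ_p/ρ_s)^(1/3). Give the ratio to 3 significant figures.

d_R = 1.26 × (58200 km) × (687/4530)^(1/3) = 39110 km
d/d_R = (1.56 × 10⁵) / (39110) = 3.99
Since d/d_R > 1, the body is outside the Roche limit.

outside; d/d_R ≈ 3.99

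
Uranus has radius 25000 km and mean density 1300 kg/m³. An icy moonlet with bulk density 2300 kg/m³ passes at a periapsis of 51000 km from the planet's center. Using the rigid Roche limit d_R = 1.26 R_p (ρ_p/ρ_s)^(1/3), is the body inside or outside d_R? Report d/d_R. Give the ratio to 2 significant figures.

d_R = 1.26 × (25000 km) × (1300/2300)^(1/3) = 26040 km
d/d_R = (51000) / (26040) = 2.0
Since d/d_R > 1, the body is outside the Roche limit.

outside; d/d_R ≈ 2.0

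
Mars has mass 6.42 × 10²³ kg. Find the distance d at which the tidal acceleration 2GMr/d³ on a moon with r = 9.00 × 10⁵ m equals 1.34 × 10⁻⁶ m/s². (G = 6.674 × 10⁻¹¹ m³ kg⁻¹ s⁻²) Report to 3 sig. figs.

2GMr/d³ = a_tidal  ⇒  d = (2GMr / a_tidal)^(1/3)
d = (2 × 6.674×10⁻¹¹ × (6.42 × 10²³) × (9.00 × 10⁵) / (1.34 × 10⁻⁶))^(1/3)
  = 3.86 × 10⁸ m

3.86 × 10⁸ m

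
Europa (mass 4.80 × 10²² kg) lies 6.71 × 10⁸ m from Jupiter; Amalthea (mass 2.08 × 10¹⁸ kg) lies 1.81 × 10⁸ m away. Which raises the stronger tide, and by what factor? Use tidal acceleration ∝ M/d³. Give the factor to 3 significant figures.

Compare M/d³ for the two perturbers:
Europa: (4.80 × 10²²) / (6.71 × 10⁸)³ = 1.589 × 10⁻⁴
Amalthea: (2.08 × 10¹⁸) / (1.81 × 10⁸)³ = 3.508 × 10⁻⁷
Ratio (larger/smaller) = 453

Europa, by a factor of ≈ 453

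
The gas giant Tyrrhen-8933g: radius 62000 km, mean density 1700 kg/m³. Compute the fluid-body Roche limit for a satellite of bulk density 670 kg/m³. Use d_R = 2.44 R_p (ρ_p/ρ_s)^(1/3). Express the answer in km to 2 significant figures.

d_R = 2.44 × 62000 km × (1700/670)^(1/3)
    = 2.1 × 10⁵ km

2.1 × 10⁵ km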